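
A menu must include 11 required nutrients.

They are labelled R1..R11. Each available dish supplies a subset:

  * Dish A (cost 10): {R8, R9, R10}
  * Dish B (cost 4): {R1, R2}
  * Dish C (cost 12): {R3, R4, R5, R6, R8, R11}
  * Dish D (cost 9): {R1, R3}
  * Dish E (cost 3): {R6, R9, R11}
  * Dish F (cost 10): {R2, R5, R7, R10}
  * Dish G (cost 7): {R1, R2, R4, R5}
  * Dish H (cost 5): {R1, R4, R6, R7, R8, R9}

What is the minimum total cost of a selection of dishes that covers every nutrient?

C, F, H together cover every nutrient (C ∪ F ∪ H = {R1, R2, R3, R4, R5, R6, R7, R8, R9, R10, R11}); total cost 12 + 10 + 5 = 27.
No covering selection has total cost below 27.

27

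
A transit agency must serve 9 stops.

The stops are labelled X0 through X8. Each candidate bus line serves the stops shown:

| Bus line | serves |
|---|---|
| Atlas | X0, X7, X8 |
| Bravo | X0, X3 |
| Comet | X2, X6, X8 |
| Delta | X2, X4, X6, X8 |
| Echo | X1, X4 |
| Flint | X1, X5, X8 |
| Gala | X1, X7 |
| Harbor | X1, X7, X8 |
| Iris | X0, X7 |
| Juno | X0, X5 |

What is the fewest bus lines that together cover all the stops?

Bravo and Delta and Flint and Harbor together: Bravo ∪ Delta ∪ Flint ∪ Harbor = {X0, X1, X2, X3, X4, X5, X6, X7, X8} — every stop is covered.
No 3 of the 10 bus lines cover everything (all 120 combinations miss at least one stop), so 4 is optimal.

4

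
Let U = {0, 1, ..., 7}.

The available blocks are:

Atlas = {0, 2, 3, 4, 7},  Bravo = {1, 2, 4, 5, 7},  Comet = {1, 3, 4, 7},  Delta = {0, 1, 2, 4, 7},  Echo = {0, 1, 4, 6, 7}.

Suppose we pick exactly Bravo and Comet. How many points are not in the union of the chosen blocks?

Union of Bravo, Comet = {1, 2, 3, 4, 5, 7}.
Not covered: 0, 6 — 2 points.

2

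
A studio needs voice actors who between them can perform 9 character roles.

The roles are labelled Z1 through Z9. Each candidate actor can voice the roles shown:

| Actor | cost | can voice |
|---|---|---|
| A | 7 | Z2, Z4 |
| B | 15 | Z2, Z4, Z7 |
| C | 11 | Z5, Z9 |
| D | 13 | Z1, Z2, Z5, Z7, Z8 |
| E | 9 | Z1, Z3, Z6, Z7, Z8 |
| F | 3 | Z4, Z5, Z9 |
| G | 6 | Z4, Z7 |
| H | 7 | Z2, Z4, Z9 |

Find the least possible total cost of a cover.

19

E, F, H together cover every role (E ∪ F ∪ H = {Z1, Z2, Z3, Z4, Z5, Z6, Z7, Z8, Z9}); total cost 9 + 3 + 7 = 19.
No covering selection has total cost below 19.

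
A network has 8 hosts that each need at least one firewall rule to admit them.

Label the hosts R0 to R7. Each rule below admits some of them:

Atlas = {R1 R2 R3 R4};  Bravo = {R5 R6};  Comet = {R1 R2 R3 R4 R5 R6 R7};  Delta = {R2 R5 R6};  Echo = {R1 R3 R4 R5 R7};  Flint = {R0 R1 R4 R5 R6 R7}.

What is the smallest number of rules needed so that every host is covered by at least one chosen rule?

Take {Comet, Flint}. Their union is {R0, R1, R2, R3, R4, R5, R6, R7}, which is all 8 hosts.
No single rule has all 8 hosts (the largest, Comet, has 7), so 2 is optimal.

2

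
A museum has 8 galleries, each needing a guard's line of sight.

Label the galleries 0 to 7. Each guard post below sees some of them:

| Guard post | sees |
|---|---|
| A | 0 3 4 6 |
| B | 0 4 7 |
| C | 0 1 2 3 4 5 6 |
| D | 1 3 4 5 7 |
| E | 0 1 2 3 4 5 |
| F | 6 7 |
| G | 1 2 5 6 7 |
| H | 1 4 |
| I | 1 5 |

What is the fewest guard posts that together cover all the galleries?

2

Take {C, G}. Their union is {0, 1, 2, 3, 4, 5, 6, 7}, which is all 8 galleries.
No single guard post has all 8 galleries (the largest, C, has 7), so 2 is optimal.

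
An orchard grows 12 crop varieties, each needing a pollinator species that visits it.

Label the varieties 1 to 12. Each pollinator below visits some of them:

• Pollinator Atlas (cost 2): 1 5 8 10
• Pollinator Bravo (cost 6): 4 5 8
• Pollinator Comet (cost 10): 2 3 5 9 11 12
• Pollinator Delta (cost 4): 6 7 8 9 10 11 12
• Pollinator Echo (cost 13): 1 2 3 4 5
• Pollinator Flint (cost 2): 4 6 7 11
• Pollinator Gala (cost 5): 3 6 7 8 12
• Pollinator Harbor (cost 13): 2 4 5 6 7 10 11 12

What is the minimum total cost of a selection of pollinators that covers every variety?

14

Atlas, Comet, Flint together cover every variety (Atlas ∪ Comet ∪ Flint = {1, 2, 3, 4, 5, 6, 7, 8, 9, 10, 11, 12}); total cost 2 + 10 + 2 = 14.
The greedy pick Atlas, Flint, Delta, Comet costs 18; no covering selection beats 14.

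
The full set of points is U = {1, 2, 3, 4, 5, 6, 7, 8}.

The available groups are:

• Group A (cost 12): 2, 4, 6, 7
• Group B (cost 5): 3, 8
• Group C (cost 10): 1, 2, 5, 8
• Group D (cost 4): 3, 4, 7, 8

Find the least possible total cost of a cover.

A, C, D together cover every point (A ∪ C ∪ D = {1, 2, 3, 4, 5, 6, 7, 8}); total cost 12 + 10 + 4 = 26.
No covering selection has total cost below 26.

26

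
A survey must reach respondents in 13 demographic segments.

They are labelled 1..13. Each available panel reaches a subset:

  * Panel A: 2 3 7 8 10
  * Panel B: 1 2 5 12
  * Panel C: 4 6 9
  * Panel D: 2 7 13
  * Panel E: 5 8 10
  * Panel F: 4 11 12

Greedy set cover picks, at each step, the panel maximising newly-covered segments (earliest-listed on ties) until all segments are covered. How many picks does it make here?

5

Greedy: pick A (covers 5 new) → pick B (covers 3 new) → pick C (covers 3 new) → pick D (covers 1 new) → pick F (covers 1 new). Total picks: 5.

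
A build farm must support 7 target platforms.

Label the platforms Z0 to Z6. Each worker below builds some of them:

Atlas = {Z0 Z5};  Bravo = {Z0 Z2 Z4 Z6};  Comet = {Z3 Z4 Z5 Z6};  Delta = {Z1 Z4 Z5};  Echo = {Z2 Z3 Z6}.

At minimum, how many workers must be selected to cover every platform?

3

Take {Bravo, Comet, Delta}. Their union is {Z0, Z1, Z2, Z3, Z4, Z5, Z6}, which is all 7 platforms.
Only Delta contains Z1, so Delta is forced; the remaining 4 platforms need at least 2 more workers (each remaining worker adds at most 3) — so at least 3 workers are needed, and 3 is optimal.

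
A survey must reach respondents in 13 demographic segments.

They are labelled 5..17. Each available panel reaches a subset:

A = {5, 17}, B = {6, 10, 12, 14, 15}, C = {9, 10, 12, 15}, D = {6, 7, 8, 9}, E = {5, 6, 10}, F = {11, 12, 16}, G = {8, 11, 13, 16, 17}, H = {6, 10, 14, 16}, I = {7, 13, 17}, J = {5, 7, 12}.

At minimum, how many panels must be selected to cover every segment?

Take {B, D, G, J}. Their union is {5, 6, 7, 8, 9, 10, 11, 12, 13, 14, 15, 16, 17}, which is all 13 segments.
No 3 of the 10 panels cover everything (all 120 combinations miss at least one segment), so 4 is optimal.

4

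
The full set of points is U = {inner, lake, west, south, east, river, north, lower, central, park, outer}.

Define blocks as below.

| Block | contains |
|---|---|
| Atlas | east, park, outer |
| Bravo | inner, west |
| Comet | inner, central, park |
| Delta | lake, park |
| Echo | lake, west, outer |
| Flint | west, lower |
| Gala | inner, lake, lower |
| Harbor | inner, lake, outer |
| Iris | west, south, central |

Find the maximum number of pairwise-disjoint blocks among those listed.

Atlas, Gala, Iris are pairwise disjoint (Atlas={east,park,outer}; Gala={inner,lake,lower}; Iris={west,south,central}).
Every remaining block overlaps one of these, and no 4 of the listed blocks are pairwise disjoint, so 3 is the maximum.

3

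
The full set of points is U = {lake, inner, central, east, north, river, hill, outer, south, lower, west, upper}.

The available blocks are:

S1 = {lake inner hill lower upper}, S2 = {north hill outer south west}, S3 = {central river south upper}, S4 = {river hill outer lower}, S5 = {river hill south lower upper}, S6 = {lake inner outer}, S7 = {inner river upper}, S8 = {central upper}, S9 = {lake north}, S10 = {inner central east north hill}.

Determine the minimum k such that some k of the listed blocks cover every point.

Take {S1, S2, S3, S10}. Their union is {lake, inner, central, east, north, river, hill, outer, south, lower, west, upper}, which is all 12 points.
No 3 of the 10 blocks cover everything (all 120 combinations miss at least one point), so 4 is optimal.

4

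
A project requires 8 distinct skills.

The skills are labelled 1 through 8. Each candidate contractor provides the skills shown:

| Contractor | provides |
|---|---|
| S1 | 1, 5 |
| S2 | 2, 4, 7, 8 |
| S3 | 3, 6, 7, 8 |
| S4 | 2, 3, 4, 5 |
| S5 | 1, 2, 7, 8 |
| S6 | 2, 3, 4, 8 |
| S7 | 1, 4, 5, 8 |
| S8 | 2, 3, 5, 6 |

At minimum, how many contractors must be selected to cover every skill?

S3 and S5 and S7 together: S3 ∪ S5 ∪ S7 = {1, 2, 3, 4, 5, 6, 7, 8} — every skill is covered.
No 2 of the 8 contractors cover everything (all 28 combinations miss at least one skill), so 3 is optimal.

3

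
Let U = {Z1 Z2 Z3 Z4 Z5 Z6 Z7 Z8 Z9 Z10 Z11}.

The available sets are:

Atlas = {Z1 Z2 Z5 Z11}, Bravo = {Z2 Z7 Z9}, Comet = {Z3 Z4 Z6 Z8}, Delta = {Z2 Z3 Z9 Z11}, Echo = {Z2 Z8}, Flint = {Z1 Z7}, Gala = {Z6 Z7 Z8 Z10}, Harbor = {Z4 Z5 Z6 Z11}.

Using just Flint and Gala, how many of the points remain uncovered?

6

Union of Flint, Gala = {Z1, Z6, Z7, Z8, Z10}.
Not covered: Z2, Z3, Z4, Z5, Z9, Z11 — 6 points.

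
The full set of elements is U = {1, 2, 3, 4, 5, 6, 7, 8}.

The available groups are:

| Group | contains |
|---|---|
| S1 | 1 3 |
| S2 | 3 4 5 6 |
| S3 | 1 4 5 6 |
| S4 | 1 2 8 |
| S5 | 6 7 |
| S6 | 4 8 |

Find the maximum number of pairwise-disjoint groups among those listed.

3

S1, S5, S6 are pairwise disjoint (S1={1,3}; S5={6,7}; S6={4,8}).
Every remaining group overlaps one of these, and no 4 of the listed groups are pairwise disjoint, so 3 is the maximum.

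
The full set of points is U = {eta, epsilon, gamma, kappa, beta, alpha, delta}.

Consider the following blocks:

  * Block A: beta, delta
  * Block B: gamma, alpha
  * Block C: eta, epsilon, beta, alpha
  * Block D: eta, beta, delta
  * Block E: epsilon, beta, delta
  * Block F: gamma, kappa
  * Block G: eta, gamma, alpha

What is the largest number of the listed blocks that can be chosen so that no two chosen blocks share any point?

A, B are pairwise disjoint (A={beta,delta}; B={gamma,alpha}).
Every remaining block overlaps one of these, and no 3 of the listed blocks are pairwise disjoint, so 2 is the maximum.

2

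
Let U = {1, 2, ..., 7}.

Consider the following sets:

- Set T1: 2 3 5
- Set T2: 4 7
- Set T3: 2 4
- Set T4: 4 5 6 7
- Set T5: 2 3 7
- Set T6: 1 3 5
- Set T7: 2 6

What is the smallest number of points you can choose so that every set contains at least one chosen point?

H = {2, 3, 7} meets every set (each contains at least one member of H), and |H| = 3.
The sets T2, T6, T7 are pairwise disjoint, so any hitting set needs a separate point for each — at least 3. Hence 3 is optimal.

3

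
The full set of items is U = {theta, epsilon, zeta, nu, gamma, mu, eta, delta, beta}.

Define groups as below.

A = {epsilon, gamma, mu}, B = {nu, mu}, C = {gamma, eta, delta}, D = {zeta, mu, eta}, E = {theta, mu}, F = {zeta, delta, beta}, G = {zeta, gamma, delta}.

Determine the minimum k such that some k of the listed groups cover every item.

5

A, B, C, E, and F cover everything between them: the union {theta, epsilon, zeta, nu, gamma, mu, eta, delta, beta} is all of U.
No 4 of the 7 groups cover everything (all 35 combinations miss at least one item), so 5 is optimal.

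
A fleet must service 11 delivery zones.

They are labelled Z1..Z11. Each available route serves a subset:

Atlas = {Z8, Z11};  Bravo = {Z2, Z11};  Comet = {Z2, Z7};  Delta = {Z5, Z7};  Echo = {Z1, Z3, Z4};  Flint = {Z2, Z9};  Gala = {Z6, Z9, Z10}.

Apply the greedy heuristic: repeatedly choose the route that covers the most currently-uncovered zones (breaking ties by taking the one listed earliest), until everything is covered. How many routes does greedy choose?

Greedy: pick Echo (covers 3 new) → pick Gala (covers 3 new) → pick Atlas (covers 2 new) → pick Comet (covers 2 new) → pick Delta (covers 1 new). Total picks: 5.

5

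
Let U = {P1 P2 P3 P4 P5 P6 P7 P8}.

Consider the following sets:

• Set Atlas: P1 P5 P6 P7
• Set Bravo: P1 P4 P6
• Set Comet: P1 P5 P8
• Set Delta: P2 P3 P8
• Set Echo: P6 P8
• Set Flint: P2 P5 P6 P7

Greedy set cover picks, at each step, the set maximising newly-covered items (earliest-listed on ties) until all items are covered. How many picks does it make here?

3

Greedy: pick Atlas (covers 4 new) → pick Delta (covers 3 new) → pick Bravo (covers 1 new). Total picks: 3.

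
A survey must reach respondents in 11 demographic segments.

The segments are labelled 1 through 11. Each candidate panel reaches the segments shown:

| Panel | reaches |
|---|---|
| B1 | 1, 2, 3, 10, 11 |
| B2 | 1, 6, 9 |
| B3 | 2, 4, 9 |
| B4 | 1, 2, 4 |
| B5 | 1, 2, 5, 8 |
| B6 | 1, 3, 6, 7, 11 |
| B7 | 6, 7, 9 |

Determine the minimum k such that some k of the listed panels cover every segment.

4

Take {B1, B4, B5, B7}. Their union is {1, 2, 3, 4, 5, 6, 7, 8, 9, 10, 11}, which is all 11 segments.
No 3 of the 7 panels cover everything (all 35 combinations miss at least one segment), so 4 is optimal.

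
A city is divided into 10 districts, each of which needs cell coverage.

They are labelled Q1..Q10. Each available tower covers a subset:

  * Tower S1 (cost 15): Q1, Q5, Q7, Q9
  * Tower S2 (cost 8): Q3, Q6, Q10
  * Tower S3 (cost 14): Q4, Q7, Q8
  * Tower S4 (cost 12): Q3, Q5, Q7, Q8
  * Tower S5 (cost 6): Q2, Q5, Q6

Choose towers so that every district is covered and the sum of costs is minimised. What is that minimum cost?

S1, S2, S3, S5 together cover every district (S1 ∪ S2 ∪ S3 ∪ S5 = {Q1, Q2, Q3, Q4, Q5, Q6, Q7, Q8, Q9, Q10}); total cost 15 + 8 + 14 + 6 = 43.
No covering selection has total cost below 43.

43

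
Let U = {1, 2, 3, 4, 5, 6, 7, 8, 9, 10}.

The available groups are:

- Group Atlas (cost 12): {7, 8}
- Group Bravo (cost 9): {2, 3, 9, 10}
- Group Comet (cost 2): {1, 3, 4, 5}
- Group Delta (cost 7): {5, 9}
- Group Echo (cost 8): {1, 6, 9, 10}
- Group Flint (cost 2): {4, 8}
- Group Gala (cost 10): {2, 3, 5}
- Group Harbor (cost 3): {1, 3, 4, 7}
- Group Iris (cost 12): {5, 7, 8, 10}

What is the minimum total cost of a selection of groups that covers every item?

Echo, Flint, Gala, Harbor together cover every item (Echo ∪ Flint ∪ Gala ∪ Harbor = {1, 2, 3, 4, 5, 6, 7, 8, 9, 10}); total cost 8 + 2 + 10 + 3 = 23.
The greedy pick Comet, Flint, Echo, Harbor, Bravo costs 24; no covering selection beats 23.

23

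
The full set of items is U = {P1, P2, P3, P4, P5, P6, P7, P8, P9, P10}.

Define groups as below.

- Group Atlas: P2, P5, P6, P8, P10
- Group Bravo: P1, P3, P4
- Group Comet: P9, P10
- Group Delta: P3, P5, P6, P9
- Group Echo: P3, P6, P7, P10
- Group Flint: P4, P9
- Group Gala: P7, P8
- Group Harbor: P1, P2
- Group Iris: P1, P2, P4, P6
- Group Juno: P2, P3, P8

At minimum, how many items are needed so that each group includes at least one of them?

4

H = {P1, P7, P8, P9} meets every group (each contains at least one member of H), and |H| = 4.
No choice of 3 items meets every group, so 4 is the minimum.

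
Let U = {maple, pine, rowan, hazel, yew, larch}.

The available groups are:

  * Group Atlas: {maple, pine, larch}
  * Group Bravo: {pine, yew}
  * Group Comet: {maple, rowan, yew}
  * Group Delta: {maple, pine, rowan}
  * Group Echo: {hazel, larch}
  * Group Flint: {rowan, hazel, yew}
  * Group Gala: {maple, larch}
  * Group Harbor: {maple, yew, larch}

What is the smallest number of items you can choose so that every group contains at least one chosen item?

H = {pine, yew, larch} meets every group (each contains at least one member of H), and |H| = 3.
No choice of 2 items meets every group, so 3 is the minimum.

3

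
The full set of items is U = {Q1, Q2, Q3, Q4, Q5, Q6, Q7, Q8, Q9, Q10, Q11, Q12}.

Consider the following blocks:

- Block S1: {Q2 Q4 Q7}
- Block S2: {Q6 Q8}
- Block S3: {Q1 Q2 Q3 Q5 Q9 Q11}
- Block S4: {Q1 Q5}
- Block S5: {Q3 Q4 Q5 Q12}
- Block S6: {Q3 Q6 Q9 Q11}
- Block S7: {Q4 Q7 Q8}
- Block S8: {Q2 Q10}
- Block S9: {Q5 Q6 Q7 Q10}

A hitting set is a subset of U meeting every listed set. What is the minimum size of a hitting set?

4

H = {Q2, Q5, Q6, Q8} meets every block (each contains at least one member of H), and |H| = 4.
The blocks S4, S6, S7, S8 are pairwise disjoint, so any hitting set needs a separate item for each — at least 4. Hence 4 is optimal.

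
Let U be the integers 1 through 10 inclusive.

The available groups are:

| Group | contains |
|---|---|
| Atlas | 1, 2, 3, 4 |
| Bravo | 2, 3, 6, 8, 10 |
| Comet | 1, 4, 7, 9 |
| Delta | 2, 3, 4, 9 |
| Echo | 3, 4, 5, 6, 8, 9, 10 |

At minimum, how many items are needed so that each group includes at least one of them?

2

Take H = {3, 7}. Each listed group contains at least one of these, so H is a hitting set of size 2.
The groups Bravo, Comet are pairwise disjoint, so any hitting set needs a separate item for each — at least 2. Hence 2 is optimal.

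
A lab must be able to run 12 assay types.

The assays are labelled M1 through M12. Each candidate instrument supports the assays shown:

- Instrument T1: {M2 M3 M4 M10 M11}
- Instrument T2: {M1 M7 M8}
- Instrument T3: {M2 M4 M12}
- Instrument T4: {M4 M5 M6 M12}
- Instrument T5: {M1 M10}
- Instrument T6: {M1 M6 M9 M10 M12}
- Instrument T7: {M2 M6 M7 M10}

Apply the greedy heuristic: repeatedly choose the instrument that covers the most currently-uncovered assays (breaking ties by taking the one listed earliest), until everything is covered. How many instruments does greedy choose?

4

Greedy: pick T1 (covers 5 new) → pick T6 (covers 4 new) → pick T2 (covers 2 new) → pick T4 (covers 1 new). Total picks: 4.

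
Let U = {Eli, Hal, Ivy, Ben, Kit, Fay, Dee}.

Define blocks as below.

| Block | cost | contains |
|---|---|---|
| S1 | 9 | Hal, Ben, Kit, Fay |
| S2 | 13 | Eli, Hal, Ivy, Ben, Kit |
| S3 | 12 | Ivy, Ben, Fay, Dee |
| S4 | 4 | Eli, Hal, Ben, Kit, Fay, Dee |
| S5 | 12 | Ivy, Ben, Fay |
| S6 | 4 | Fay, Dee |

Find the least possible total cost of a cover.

16

S3, S4 together cover every element (S3 ∪ S4 = {Eli, Hal, Ivy, Ben, Kit, Fay, Dee}); total cost 12 + 4 = 16.
No covering selection has total cost below 16.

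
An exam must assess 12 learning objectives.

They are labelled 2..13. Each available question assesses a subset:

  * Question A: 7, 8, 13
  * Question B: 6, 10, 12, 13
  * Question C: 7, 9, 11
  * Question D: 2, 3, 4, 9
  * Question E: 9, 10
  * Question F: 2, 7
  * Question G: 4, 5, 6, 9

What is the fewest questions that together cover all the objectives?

Take {A, B, C, D, G}. Their union is {2, 3, 4, 5, 6, 7, 8, 9, 10, 11, 12, 13}, which is all 12 objectives.
No 4 of the 7 questions cover everything (all 35 combinations miss at least one objective), so 5 is optimal.

5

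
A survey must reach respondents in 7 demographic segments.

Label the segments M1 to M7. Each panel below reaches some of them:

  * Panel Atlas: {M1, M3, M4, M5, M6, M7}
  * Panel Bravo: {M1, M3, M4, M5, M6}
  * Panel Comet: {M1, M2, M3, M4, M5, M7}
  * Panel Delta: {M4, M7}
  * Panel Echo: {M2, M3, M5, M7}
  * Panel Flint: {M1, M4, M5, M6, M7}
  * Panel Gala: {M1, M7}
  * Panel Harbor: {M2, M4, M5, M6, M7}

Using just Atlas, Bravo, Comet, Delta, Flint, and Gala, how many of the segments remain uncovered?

0

Union of Atlas, Bravo, Comet, Delta, Flint, Gala = {M1, M2, M3, M4, M5, M6, M7} — that's every segment, so 0 are uncovered.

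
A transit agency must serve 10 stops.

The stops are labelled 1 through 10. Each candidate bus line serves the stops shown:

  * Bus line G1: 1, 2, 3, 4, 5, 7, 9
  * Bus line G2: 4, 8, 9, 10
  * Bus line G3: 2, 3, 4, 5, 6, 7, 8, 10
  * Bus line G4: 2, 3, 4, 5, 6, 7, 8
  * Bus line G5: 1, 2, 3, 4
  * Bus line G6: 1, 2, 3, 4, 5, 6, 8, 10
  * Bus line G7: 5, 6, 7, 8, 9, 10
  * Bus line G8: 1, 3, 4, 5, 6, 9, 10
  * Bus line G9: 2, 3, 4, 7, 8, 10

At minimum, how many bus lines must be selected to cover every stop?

2

Take {G1, G7}. Their union is {1, 2, 3, 4, 5, 6, 7, 8, 9, 10}, which is all 10 stops.
No single bus line has all 10 stops (the largest, G3, has 8), so 2 is optimal.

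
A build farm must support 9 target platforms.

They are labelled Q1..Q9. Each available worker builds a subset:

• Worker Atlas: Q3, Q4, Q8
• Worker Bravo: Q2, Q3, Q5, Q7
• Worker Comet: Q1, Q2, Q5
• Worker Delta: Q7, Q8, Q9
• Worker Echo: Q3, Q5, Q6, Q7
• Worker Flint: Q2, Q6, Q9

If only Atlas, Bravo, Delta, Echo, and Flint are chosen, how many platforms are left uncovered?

Union of Atlas, Bravo, Delta, Echo, Flint = {Q2, Q3, Q4, Q5, Q6, Q7, Q8, Q9}.
Not covered: Q1 — 1 platform.

1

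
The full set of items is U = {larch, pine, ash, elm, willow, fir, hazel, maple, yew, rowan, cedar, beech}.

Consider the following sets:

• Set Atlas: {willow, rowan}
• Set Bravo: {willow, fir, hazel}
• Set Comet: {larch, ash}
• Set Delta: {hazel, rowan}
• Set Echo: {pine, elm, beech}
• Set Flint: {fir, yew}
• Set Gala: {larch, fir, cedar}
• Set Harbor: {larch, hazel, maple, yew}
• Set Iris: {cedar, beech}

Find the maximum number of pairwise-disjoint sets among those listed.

Comet, Delta, Echo, Flint are pairwise disjoint (Comet={larch,ash}; Delta={hazel,rowan}; Echo={pine,elm,beech}; Flint={fir,yew}).
Every remaining set overlaps one of these, and no 5 of the listed sets are pairwise disjoint, so 4 is the maximum.

4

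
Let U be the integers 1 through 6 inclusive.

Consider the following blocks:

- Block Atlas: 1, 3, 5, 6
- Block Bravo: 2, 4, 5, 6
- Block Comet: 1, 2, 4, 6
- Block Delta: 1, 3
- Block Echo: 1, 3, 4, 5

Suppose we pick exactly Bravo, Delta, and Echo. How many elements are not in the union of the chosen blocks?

Union of Bravo, Delta, Echo = {1, 2, 3, 4, 5, 6} — that's every element, so 0 are uncovered.

0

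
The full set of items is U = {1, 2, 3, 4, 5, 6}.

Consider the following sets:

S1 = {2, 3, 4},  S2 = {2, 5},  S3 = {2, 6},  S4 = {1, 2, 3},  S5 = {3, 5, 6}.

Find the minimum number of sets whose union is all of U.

3

S1 and S4 and S5 together: S1 ∪ S4 ∪ S5 = {1, 2, 3, 4, 5, 6} — every item is covered.
Only S4 contains 1, so S4 is forced; the remaining 3 items need at least 2 more sets (each remaining set adds at most 2) — so at least 3 sets are needed, and 3 is optimal.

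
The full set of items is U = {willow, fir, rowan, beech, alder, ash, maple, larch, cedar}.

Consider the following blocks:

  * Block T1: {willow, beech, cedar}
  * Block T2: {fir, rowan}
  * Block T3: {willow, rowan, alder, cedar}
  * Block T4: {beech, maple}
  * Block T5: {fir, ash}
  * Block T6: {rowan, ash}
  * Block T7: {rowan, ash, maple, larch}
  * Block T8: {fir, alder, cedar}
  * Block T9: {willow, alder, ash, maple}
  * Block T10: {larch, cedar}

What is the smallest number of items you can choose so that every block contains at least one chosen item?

4

The 4 items {fir, beech, ash, cedar} hit every block.
No choice of 3 items meets every block, so 4 is the minimum.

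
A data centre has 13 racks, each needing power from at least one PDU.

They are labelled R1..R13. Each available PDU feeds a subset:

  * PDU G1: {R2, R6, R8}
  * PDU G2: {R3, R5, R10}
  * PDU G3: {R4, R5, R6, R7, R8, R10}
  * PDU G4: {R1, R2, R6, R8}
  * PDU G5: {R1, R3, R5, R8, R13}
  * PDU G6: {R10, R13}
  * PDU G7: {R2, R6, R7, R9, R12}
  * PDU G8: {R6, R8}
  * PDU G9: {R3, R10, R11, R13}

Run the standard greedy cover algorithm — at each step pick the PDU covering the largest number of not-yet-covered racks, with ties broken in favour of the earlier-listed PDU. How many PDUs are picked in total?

4

Greedy: pick G3 (covers 6 new) → pick G5 (covers 3 new) → pick G7 (covers 3 new) → pick G9 (covers 1 new). Total picks: 4.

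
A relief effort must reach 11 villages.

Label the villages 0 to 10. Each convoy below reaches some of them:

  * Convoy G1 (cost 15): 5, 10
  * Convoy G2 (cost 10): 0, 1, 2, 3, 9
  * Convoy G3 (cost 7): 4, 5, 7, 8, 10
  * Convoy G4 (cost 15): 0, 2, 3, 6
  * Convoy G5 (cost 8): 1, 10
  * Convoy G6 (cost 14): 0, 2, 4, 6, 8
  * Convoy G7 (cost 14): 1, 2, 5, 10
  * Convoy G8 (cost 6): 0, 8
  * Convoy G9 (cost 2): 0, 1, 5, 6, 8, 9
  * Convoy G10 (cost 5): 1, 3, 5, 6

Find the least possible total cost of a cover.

19

G2, G3, G9 together cover every village (G2 ∪ G3 ∪ G9 = {0, 1, 2, 3, 4, 5, 6, 7, 8, 9, 10}); total cost 10 + 7 + 2 = 19.
No covering selection has total cost below 19.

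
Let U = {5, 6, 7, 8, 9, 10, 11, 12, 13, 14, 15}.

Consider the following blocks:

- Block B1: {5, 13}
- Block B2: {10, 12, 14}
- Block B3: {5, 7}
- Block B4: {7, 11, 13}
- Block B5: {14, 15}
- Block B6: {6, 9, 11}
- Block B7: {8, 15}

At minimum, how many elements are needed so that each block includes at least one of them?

4

Take H = {5, 10, 11, 15}. Each listed block contains at least one of these, so H is a hitting set of size 4.
The blocks B1, B2, B6, B7 are pairwise disjoint, so any hitting set needs a separate element for each — at least 4. Hence 4 is optimal.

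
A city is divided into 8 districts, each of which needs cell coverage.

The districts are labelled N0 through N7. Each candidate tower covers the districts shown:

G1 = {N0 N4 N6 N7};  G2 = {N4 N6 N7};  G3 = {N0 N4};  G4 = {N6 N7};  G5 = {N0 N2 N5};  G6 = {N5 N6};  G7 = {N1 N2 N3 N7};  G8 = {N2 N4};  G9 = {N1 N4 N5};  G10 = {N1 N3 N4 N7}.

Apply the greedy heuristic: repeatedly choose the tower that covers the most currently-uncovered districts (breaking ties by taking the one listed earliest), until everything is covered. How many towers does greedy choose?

3

Greedy: pick G1 (covers 4 new) → pick G7 (covers 3 new) → pick G5 (covers 1 new). Total picks: 3.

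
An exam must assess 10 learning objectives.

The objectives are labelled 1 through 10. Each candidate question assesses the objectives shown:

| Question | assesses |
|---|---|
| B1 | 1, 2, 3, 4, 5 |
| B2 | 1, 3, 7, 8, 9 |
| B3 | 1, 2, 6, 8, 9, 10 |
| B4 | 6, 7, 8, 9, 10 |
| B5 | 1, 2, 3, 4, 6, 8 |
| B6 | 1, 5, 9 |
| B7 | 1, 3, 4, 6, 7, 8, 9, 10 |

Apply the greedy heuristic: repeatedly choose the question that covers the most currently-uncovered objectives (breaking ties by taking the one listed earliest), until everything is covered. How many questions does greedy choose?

Greedy: pick B7 (covers 8 new) → pick B1 (covers 2 new). Total picks: 2.

2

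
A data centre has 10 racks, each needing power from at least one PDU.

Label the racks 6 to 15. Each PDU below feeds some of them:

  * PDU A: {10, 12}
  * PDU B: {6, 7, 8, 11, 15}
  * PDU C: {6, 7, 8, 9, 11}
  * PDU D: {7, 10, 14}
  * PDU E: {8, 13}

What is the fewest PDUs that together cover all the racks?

5

Take {A, B, C, D, E}. Their union is {6, 7, 8, 9, 10, 11, 12, 13, 14, 15}, which is all 10 racks.
No 4 of the 5 PDUs cover everything (all 5 combinations miss at least one rack), so 5 is optimal.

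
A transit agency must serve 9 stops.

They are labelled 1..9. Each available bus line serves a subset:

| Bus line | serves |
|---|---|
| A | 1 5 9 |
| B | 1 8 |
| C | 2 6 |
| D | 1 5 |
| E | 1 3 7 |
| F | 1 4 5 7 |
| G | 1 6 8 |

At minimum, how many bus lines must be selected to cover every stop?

A and C and E and F and G together: A ∪ C ∪ E ∪ F ∪ G = {1, 2, 3, 4, 5, 6, 7, 8, 9} — every stop is covered.
No 4 of the 7 bus lines cover everything (all 35 combinations miss at least one stop), so 5 is optimal.

5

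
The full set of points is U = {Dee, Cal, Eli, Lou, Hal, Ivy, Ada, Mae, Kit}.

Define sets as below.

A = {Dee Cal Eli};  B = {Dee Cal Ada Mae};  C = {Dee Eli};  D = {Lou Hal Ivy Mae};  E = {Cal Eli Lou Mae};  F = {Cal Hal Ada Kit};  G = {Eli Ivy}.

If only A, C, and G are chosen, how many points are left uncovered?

Union of A, C, G = {Dee, Cal, Eli, Ivy}.
Not covered: Lou, Hal, Ada, Mae, Kit — 5 points.

5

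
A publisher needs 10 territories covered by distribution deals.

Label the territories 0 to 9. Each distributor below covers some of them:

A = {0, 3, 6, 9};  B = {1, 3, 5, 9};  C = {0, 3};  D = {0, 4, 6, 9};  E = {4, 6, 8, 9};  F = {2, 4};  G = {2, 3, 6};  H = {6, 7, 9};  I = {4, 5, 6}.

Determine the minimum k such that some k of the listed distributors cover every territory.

5

B and D and E and F and H together: B ∪ D ∪ E ∪ F ∪ H = {0, 1, 2, 3, 4, 5, 6, 7, 8, 9} — every territory is covered.
No 4 of the 9 distributors cover everything (all 126 combinations miss at least one territory), so 5 is optimal.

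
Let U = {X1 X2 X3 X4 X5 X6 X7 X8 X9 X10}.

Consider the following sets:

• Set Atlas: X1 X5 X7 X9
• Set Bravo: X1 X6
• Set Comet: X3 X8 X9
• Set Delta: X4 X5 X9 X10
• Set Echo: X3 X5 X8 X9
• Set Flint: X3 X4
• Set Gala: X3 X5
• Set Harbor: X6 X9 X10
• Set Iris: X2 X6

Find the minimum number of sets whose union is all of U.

4

Atlas and Comet and Delta and Iris together: Atlas ∪ Comet ∪ Delta ∪ Iris = {X1, X2, X3, X4, X5, X6, X7, X8, X9, X10} — every element is covered.
Only Atlas contains X7, so Atlas is forced; the remaining 6 elements need at least 3 more sets (each remaining set adds at most 2) — so at least 4 sets are needed, and 4 is optimal.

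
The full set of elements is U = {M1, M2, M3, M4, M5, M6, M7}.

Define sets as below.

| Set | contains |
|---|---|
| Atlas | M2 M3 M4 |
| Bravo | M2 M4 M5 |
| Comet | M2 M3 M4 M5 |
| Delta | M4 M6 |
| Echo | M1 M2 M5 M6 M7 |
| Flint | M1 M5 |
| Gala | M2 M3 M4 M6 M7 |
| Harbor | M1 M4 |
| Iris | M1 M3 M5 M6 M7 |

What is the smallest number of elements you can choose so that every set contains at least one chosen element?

2

Take H = {M1, M4}. Each listed set contains at least one of these, so H is a hitting set of size 2.
The sets Flint, Gala are pairwise disjoint, so any hitting set needs a separate element for each — at least 2. Hence 2 is optimal.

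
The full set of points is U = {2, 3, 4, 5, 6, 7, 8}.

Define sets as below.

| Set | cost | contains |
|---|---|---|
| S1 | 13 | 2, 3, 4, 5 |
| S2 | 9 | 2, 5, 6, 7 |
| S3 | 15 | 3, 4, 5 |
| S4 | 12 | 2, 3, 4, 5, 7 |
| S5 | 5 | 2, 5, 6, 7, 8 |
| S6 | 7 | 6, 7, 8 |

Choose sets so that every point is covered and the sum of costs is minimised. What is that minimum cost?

17

S4, S5 together cover every point (S4 ∪ S5 = {2, 3, 4, 5, 6, 7, 8}); total cost 12 + 5 = 17.
No covering selection has total cost below 17.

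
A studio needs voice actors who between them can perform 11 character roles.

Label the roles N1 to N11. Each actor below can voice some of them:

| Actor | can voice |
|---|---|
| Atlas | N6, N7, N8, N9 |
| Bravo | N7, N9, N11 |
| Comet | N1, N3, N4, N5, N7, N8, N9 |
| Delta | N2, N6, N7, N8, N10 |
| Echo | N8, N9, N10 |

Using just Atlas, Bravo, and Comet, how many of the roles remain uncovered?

Union of Atlas, Bravo, Comet = {N1, N3, N4, N5, N6, N7, N8, N9, N11}.
Not covered: N2, N10 — 2 roles.

2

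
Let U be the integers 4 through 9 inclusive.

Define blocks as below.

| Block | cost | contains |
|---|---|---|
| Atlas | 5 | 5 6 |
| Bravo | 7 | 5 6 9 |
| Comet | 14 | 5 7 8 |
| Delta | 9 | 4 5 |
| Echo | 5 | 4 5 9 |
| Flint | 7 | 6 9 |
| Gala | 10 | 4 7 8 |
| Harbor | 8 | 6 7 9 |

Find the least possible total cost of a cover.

17

Bravo, Gala together cover every item (Bravo ∪ Gala = {4, 5, 6, 7, 8, 9}); total cost 7 + 10 = 17.
The greedy pick Echo, Harbor, Gala costs 23; no covering selection beats 17.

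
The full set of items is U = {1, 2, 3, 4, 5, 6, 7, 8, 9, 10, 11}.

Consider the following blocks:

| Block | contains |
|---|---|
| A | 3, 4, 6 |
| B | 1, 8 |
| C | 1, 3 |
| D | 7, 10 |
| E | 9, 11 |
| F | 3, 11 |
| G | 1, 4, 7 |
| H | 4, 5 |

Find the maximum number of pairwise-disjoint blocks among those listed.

4

C, D, E, H are pairwise disjoint (C={1,3}; D={7,10}; E={9,11}; H={4,5}).
Every remaining block overlaps one of these, and no 5 of the listed blocks are pairwise disjoint, so 4 is the maximum.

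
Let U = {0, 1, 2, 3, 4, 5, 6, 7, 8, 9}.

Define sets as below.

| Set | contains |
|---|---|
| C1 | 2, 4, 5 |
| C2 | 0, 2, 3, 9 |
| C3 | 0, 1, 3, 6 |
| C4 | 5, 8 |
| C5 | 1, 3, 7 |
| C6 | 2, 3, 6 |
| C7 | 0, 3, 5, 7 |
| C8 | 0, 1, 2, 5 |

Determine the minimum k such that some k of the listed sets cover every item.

Take {C1, C2, C4, C5, C6}. Their union is {0, 1, 2, 3, 4, 5, 6, 7, 8, 9}, which is all 10 items.
No 4 of the 8 sets cover everything (all 70 combinations miss at least one item), so 5 is optimal.

5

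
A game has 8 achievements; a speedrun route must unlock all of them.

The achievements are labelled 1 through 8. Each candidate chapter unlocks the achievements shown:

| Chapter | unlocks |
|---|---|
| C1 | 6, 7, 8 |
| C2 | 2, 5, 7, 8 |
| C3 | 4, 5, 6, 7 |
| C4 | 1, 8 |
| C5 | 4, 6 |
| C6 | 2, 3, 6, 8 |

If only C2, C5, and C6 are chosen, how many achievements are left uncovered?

Union of C2, C5, C6 = {2, 3, 4, 5, 6, 7, 8}.
Not covered: 1 — 1 achievement.

1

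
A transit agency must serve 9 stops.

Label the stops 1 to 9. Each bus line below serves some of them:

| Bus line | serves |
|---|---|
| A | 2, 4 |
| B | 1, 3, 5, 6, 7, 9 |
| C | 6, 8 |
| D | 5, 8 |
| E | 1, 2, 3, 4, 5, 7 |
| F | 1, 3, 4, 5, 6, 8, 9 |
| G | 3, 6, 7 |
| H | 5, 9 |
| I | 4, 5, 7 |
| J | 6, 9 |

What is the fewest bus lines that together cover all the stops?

2

E and F together: E ∪ F = {1, 2, 3, 4, 5, 6, 7, 8, 9} — every stop is covered.
No single bus line has all 9 stops (the largest, F, has 7), so 2 is optimal.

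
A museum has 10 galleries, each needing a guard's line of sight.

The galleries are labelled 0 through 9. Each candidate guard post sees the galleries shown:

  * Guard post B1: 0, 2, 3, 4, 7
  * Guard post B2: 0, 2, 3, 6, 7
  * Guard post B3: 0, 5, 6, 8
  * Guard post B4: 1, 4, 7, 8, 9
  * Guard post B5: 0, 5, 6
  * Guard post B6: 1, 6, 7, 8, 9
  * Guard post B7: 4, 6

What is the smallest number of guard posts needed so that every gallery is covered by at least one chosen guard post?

3

B1 and B4 and B5 together: B1 ∪ B4 ∪ B5 = {0, 1, 2, 3, 4, 5, 6, 7, 8, 9} — every gallery is covered.
No 2 of the 7 guard posts cover everything (all 21 combinations miss at least one gallery), so 3 is optimal.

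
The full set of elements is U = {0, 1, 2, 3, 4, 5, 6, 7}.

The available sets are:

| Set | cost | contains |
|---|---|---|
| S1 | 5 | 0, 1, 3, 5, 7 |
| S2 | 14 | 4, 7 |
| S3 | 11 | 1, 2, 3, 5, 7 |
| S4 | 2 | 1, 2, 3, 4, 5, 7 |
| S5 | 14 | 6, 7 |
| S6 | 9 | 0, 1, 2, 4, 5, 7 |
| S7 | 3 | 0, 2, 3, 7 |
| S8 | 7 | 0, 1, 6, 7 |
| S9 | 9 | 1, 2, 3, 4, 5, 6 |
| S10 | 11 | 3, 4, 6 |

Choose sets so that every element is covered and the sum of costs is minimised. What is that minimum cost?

9

S4, S8 together cover every element (S4 ∪ S8 = {0, 1, 2, 3, 4, 5, 6, 7}); total cost 2 + 7 = 9.
The greedy pick S4, S7, S8 costs 12; no covering selection beats 9.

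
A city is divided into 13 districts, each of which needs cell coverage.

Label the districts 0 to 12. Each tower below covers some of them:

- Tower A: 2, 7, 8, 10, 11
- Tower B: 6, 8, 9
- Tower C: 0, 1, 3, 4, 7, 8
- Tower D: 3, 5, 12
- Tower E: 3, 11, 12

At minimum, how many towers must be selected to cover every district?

4

Take {A, B, C, D}. Their union is {0, 1, 2, 3, 4, 5, 6, 7, 8, 9, 10, 11, 12}, which is all 13 districts.
Only C contains 0, so C is forced; the remaining 7 districts need at least 3 more towers (each remaining tower adds at most 3) — so at least 4 towers are needed, and 4 is optimal.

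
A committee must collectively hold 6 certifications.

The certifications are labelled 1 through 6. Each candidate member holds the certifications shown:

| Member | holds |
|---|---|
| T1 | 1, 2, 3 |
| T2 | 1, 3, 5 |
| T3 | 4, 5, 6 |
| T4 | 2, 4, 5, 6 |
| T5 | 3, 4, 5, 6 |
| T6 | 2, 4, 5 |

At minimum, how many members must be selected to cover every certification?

T1 and T4 together: T1 ∪ T4 = {1, 2, 3, 4, 5, 6} — every certification is covered.
No single member has all 6 certifications (the largest, T4, has 4), so 2 is optimal.

2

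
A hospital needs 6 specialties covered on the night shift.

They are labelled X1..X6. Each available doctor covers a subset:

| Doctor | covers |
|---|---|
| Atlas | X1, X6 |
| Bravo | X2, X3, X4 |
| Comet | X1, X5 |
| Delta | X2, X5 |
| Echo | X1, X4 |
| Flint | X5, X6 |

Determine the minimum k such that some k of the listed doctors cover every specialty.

3

Take {Bravo, Echo, Flint}. Their union is {X1, X2, X3, X4, X5, X6}, which is all 6 specialties.
Only Bravo contains X3, so Bravo is forced; the remaining 3 specialties need at least 2 more doctors (each remaining doctor adds at most 2) — so at least 3 doctors are needed, and 3 is optimal.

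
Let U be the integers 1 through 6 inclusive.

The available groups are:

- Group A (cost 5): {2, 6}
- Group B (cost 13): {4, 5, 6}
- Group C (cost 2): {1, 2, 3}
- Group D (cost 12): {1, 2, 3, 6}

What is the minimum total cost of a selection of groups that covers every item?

15

B, C together cover every item (B ∪ C = {1, 2, 3, 4, 5, 6}); total cost 13 + 2 = 15.
No covering selection has total cost below 15.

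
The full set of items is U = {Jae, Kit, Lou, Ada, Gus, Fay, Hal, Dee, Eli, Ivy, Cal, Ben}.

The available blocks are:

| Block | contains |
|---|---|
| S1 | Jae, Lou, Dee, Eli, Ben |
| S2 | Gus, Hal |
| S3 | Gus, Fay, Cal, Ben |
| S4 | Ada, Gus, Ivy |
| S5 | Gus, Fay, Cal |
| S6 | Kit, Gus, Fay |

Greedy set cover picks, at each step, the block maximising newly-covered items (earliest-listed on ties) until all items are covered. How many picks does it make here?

Greedy: pick S1 (covers 5 new) → pick S3 (covers 3 new) → pick S4 (covers 2 new) → pick S2 (covers 1 new) → pick S6 (covers 1 new). Total picks: 5.

5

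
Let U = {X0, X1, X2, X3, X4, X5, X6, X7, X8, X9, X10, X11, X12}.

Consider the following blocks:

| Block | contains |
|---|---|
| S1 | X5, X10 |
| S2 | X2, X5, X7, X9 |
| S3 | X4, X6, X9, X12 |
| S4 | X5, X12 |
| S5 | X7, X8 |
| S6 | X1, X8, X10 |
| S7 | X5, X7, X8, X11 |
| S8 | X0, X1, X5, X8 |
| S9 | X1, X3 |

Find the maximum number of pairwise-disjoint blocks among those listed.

S1, S3, S5, S9 are pairwise disjoint (S1={X5,X10}; S3={X4,X6,X9,X12}; S5={X7,X8}; S9={X1,X3}).
Every remaining block overlaps one of these, and no 5 of the listed blocks are pairwise disjoint, so 4 is the maximum.

4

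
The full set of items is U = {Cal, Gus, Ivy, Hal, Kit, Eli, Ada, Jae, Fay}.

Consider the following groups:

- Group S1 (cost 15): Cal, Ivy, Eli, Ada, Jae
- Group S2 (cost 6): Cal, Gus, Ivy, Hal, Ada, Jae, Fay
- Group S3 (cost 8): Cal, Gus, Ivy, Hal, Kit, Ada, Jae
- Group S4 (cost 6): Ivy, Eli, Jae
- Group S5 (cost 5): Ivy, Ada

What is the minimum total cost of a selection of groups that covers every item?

S2, S3, S4 together cover every item (S2 ∪ S3 ∪ S4 = {Cal, Gus, Ivy, Hal, Kit, Eli, Ada, Jae, Fay}); total cost 6 + 8 + 6 = 20.
No covering selection has total cost below 20.

20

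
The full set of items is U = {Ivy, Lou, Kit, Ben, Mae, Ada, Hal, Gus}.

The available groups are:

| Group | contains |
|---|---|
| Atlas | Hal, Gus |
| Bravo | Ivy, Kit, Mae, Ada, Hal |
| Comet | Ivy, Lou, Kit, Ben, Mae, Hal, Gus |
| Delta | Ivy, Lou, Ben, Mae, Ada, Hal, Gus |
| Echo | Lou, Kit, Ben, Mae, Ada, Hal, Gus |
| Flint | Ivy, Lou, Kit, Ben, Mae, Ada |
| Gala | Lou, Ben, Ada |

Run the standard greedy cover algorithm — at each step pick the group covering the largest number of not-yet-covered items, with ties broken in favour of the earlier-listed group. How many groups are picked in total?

Greedy: pick Comet (covers 7 new) → pick Bravo (covers 1 new). Total picks: 2.

2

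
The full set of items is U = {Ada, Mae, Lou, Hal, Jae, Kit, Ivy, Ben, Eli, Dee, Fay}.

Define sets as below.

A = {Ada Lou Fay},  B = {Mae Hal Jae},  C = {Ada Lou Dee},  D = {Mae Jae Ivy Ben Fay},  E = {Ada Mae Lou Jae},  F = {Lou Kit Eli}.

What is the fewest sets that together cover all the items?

B, C, D, and F cover everything between them: the union {Ada, Mae, Lou, Hal, Jae, Kit, Ivy, Ben, Eli, Dee, Fay} is all of U.
Only B contains Hal, so B is forced; the remaining 8 items need at least 3 more sets (each remaining set adds at most 3) — so at least 4 sets are needed, and 4 is optimal.

4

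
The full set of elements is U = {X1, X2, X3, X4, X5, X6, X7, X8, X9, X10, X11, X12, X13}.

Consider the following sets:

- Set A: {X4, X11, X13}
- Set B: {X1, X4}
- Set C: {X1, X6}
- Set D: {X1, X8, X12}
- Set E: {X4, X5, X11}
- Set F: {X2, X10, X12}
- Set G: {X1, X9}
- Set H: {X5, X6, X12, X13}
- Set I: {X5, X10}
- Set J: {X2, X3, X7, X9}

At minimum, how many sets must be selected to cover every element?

5

Take {A, D, F, H, J}. Their union is {X1, X2, X3, X4, X5, X6, X7, X8, X9, X10, X11, X12, X13}, which is all 13 elements.
No 4 of the 10 sets cover everything (all 210 combinations miss at least one element), so 5 is optimal.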